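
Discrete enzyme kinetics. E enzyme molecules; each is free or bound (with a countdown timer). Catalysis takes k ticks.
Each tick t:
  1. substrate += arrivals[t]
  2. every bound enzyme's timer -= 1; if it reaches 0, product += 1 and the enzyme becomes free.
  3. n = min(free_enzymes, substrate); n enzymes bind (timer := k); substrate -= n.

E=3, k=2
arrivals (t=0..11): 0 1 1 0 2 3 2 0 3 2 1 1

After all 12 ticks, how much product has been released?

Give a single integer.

Answer: 11

Derivation:
t=0: arr=0 -> substrate=0 bound=0 product=0
t=1: arr=1 -> substrate=0 bound=1 product=0
t=2: arr=1 -> substrate=0 bound=2 product=0
t=3: arr=0 -> substrate=0 bound=1 product=1
t=4: arr=2 -> substrate=0 bound=2 product=2
t=5: arr=3 -> substrate=2 bound=3 product=2
t=6: arr=2 -> substrate=2 bound=3 product=4
t=7: arr=0 -> substrate=1 bound=3 product=5
t=8: arr=3 -> substrate=2 bound=3 product=7
t=9: arr=2 -> substrate=3 bound=3 product=8
t=10: arr=1 -> substrate=2 bound=3 product=10
t=11: arr=1 -> substrate=2 bound=3 product=11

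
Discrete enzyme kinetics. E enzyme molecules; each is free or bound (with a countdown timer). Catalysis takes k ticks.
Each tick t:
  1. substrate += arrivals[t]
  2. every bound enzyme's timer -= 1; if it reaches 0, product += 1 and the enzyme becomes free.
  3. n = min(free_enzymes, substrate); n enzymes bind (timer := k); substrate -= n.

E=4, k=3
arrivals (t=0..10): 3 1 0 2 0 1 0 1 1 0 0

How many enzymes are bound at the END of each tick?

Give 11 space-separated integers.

Answer: 3 4 4 3 2 3 1 2 2 2 1

Derivation:
t=0: arr=3 -> substrate=0 bound=3 product=0
t=1: arr=1 -> substrate=0 bound=4 product=0
t=2: arr=0 -> substrate=0 bound=4 product=0
t=3: arr=2 -> substrate=0 bound=3 product=3
t=4: arr=0 -> substrate=0 bound=2 product=4
t=5: arr=1 -> substrate=0 bound=3 product=4
t=6: arr=0 -> substrate=0 bound=1 product=6
t=7: arr=1 -> substrate=0 bound=2 product=6
t=8: arr=1 -> substrate=0 bound=2 product=7
t=9: arr=0 -> substrate=0 bound=2 product=7
t=10: arr=0 -> substrate=0 bound=1 product=8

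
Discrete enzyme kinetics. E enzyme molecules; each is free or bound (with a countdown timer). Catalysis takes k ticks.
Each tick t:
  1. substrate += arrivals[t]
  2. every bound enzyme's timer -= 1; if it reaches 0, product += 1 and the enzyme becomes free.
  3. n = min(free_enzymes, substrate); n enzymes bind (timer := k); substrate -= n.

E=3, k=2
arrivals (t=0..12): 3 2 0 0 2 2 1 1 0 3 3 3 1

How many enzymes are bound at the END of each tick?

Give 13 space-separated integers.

Answer: 3 3 2 2 2 3 3 3 1 3 3 3 3

Derivation:
t=0: arr=3 -> substrate=0 bound=3 product=0
t=1: arr=2 -> substrate=2 bound=3 product=0
t=2: arr=0 -> substrate=0 bound=2 product=3
t=3: arr=0 -> substrate=0 bound=2 product=3
t=4: arr=2 -> substrate=0 bound=2 product=5
t=5: arr=2 -> substrate=1 bound=3 product=5
t=6: arr=1 -> substrate=0 bound=3 product=7
t=7: arr=1 -> substrate=0 bound=3 product=8
t=8: arr=0 -> substrate=0 bound=1 product=10
t=9: arr=3 -> substrate=0 bound=3 product=11
t=10: arr=3 -> substrate=3 bound=3 product=11
t=11: arr=3 -> substrate=3 bound=3 product=14
t=12: arr=1 -> substrate=4 bound=3 product=14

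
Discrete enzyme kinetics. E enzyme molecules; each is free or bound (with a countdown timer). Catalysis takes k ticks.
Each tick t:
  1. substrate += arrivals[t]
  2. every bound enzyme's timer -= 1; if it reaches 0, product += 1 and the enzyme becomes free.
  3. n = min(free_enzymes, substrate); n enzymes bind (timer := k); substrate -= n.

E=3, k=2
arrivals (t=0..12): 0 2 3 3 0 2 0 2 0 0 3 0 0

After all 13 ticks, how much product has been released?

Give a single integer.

t=0: arr=0 -> substrate=0 bound=0 product=0
t=1: arr=2 -> substrate=0 bound=2 product=0
t=2: arr=3 -> substrate=2 bound=3 product=0
t=3: arr=3 -> substrate=3 bound=3 product=2
t=4: arr=0 -> substrate=2 bound=3 product=3
t=5: arr=2 -> substrate=2 bound=3 product=5
t=6: arr=0 -> substrate=1 bound=3 product=6
t=7: arr=2 -> substrate=1 bound=3 product=8
t=8: arr=0 -> substrate=0 bound=3 product=9
t=9: arr=0 -> substrate=0 bound=1 product=11
t=10: arr=3 -> substrate=0 bound=3 product=12
t=11: arr=0 -> substrate=0 bound=3 product=12
t=12: arr=0 -> substrate=0 bound=0 product=15

Answer: 15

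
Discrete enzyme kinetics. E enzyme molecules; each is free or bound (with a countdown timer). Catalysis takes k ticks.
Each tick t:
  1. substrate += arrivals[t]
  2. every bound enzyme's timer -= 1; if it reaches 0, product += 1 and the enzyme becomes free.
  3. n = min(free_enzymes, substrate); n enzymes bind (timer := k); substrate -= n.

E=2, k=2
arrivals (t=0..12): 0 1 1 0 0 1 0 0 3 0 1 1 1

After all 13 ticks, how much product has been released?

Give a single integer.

t=0: arr=0 -> substrate=0 bound=0 product=0
t=1: arr=1 -> substrate=0 bound=1 product=0
t=2: arr=1 -> substrate=0 bound=2 product=0
t=3: arr=0 -> substrate=0 bound=1 product=1
t=4: arr=0 -> substrate=0 bound=0 product=2
t=5: arr=1 -> substrate=0 bound=1 product=2
t=6: arr=0 -> substrate=0 bound=1 product=2
t=7: arr=0 -> substrate=0 bound=0 product=3
t=8: arr=3 -> substrate=1 bound=2 product=3
t=9: arr=0 -> substrate=1 bound=2 product=3
t=10: arr=1 -> substrate=0 bound=2 product=5
t=11: arr=1 -> substrate=1 bound=2 product=5
t=12: arr=1 -> substrate=0 bound=2 product=7

Answer: 7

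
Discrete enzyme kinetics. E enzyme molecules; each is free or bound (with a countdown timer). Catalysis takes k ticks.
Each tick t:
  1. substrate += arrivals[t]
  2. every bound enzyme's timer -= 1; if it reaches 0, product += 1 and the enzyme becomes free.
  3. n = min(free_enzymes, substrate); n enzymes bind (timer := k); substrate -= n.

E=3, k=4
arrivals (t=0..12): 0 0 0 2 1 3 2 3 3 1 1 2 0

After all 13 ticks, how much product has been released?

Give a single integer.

Answer: 6

Derivation:
t=0: arr=0 -> substrate=0 bound=0 product=0
t=1: arr=0 -> substrate=0 bound=0 product=0
t=2: arr=0 -> substrate=0 bound=0 product=0
t=3: arr=2 -> substrate=0 bound=2 product=0
t=4: arr=1 -> substrate=0 bound=3 product=0
t=5: arr=3 -> substrate=3 bound=3 product=0
t=6: arr=2 -> substrate=5 bound=3 product=0
t=7: arr=3 -> substrate=6 bound=3 product=2
t=8: arr=3 -> substrate=8 bound=3 product=3
t=9: arr=1 -> substrate=9 bound=3 product=3
t=10: arr=1 -> substrate=10 bound=3 product=3
t=11: arr=2 -> substrate=10 bound=3 product=5
t=12: arr=0 -> substrate=9 bound=3 product=6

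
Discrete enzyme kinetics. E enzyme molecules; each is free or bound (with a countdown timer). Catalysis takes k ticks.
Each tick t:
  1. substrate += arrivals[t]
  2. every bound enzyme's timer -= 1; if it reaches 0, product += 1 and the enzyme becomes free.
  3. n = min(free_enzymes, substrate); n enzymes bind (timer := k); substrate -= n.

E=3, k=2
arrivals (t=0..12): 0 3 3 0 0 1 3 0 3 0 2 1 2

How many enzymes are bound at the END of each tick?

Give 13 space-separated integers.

Answer: 0 3 3 3 3 1 3 3 3 3 3 3 3

Derivation:
t=0: arr=0 -> substrate=0 bound=0 product=0
t=1: arr=3 -> substrate=0 bound=3 product=0
t=2: arr=3 -> substrate=3 bound=3 product=0
t=3: arr=0 -> substrate=0 bound=3 product=3
t=4: arr=0 -> substrate=0 bound=3 product=3
t=5: arr=1 -> substrate=0 bound=1 product=6
t=6: arr=3 -> substrate=1 bound=3 product=6
t=7: arr=0 -> substrate=0 bound=3 product=7
t=8: arr=3 -> substrate=1 bound=3 product=9
t=9: arr=0 -> substrate=0 bound=3 product=10
t=10: arr=2 -> substrate=0 bound=3 product=12
t=11: arr=1 -> substrate=0 bound=3 product=13
t=12: arr=2 -> substrate=0 bound=3 product=15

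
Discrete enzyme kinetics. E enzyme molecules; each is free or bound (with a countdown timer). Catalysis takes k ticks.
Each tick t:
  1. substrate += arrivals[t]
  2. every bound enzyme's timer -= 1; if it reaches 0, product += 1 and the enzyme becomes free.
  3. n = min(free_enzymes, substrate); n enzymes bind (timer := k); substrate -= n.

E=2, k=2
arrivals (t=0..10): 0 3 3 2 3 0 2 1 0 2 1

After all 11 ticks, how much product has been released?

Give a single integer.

Answer: 8

Derivation:
t=0: arr=0 -> substrate=0 bound=0 product=0
t=1: arr=3 -> substrate=1 bound=2 product=0
t=2: arr=3 -> substrate=4 bound=2 product=0
t=3: arr=2 -> substrate=4 bound=2 product=2
t=4: arr=3 -> substrate=7 bound=2 product=2
t=5: arr=0 -> substrate=5 bound=2 product=4
t=6: arr=2 -> substrate=7 bound=2 product=4
t=7: arr=1 -> substrate=6 bound=2 product=6
t=8: arr=0 -> substrate=6 bound=2 product=6
t=9: arr=2 -> substrate=6 bound=2 product=8
t=10: arr=1 -> substrate=7 bound=2 product=8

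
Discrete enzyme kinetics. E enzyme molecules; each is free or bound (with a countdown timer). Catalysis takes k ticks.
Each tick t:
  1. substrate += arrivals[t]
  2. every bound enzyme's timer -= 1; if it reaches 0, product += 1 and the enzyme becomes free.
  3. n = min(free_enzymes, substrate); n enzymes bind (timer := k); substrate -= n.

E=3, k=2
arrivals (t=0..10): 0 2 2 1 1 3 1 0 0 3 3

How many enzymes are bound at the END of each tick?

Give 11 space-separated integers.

Answer: 0 2 3 3 3 3 3 2 1 3 3

Derivation:
t=0: arr=0 -> substrate=0 bound=0 product=0
t=1: arr=2 -> substrate=0 bound=2 product=0
t=2: arr=2 -> substrate=1 bound=3 product=0
t=3: arr=1 -> substrate=0 bound=3 product=2
t=4: arr=1 -> substrate=0 bound=3 product=3
t=5: arr=3 -> substrate=1 bound=3 product=5
t=6: arr=1 -> substrate=1 bound=3 product=6
t=7: arr=0 -> substrate=0 bound=2 product=8
t=8: arr=0 -> substrate=0 bound=1 product=9
t=9: arr=3 -> substrate=0 bound=3 product=10
t=10: arr=3 -> substrate=3 bound=3 product=10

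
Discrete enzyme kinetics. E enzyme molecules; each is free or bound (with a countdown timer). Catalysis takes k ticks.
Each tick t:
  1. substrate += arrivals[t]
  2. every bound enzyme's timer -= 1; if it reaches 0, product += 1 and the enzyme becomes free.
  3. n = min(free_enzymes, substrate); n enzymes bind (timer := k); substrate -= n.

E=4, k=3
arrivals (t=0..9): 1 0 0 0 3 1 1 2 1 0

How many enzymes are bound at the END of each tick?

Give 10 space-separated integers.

t=0: arr=1 -> substrate=0 bound=1 product=0
t=1: arr=0 -> substrate=0 bound=1 product=0
t=2: arr=0 -> substrate=0 bound=1 product=0
t=3: arr=0 -> substrate=0 bound=0 product=1
t=4: arr=3 -> substrate=0 bound=3 product=1
t=5: arr=1 -> substrate=0 bound=4 product=1
t=6: arr=1 -> substrate=1 bound=4 product=1
t=7: arr=2 -> substrate=0 bound=4 product=4
t=8: arr=1 -> substrate=0 bound=4 product=5
t=9: arr=0 -> substrate=0 bound=4 product=5

Answer: 1 1 1 0 3 4 4 4 4 4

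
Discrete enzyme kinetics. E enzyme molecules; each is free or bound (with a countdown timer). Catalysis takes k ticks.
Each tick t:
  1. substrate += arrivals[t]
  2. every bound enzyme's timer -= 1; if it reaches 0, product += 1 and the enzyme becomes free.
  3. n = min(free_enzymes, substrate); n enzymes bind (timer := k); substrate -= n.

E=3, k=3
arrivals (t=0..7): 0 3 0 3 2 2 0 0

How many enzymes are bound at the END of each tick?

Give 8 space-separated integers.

t=0: arr=0 -> substrate=0 bound=0 product=0
t=1: arr=3 -> substrate=0 bound=3 product=0
t=2: arr=0 -> substrate=0 bound=3 product=0
t=3: arr=3 -> substrate=3 bound=3 product=0
t=4: arr=2 -> substrate=2 bound=3 product=3
t=5: arr=2 -> substrate=4 bound=3 product=3
t=6: arr=0 -> substrate=4 bound=3 product=3
t=7: arr=0 -> substrate=1 bound=3 product=6

Answer: 0 3 3 3 3 3 3 3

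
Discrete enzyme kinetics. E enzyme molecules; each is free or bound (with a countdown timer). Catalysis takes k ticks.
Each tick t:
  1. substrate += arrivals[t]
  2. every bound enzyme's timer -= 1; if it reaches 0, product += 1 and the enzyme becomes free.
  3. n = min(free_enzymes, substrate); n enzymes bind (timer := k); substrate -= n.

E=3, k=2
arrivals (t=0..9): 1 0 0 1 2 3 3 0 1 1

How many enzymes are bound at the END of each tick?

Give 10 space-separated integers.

Answer: 1 1 0 1 3 3 3 3 3 3

Derivation:
t=0: arr=1 -> substrate=0 bound=1 product=0
t=1: arr=0 -> substrate=0 bound=1 product=0
t=2: arr=0 -> substrate=0 bound=0 product=1
t=3: arr=1 -> substrate=0 bound=1 product=1
t=4: arr=2 -> substrate=0 bound=3 product=1
t=5: arr=3 -> substrate=2 bound=3 product=2
t=6: arr=3 -> substrate=3 bound=3 product=4
t=7: arr=0 -> substrate=2 bound=3 product=5
t=8: arr=1 -> substrate=1 bound=3 product=7
t=9: arr=1 -> substrate=1 bound=3 product=8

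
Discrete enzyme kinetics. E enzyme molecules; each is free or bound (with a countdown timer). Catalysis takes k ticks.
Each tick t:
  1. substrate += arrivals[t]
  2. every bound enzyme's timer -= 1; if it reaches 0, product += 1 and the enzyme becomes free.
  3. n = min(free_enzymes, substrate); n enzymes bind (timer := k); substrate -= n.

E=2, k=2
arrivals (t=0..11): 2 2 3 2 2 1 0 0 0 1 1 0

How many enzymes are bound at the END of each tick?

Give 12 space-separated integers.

Answer: 2 2 2 2 2 2 2 2 2 2 2 2

Derivation:
t=0: arr=2 -> substrate=0 bound=2 product=0
t=1: arr=2 -> substrate=2 bound=2 product=0
t=2: arr=3 -> substrate=3 bound=2 product=2
t=3: arr=2 -> substrate=5 bound=2 product=2
t=4: arr=2 -> substrate=5 bound=2 product=4
t=5: arr=1 -> substrate=6 bound=2 product=4
t=6: arr=0 -> substrate=4 bound=2 product=6
t=7: arr=0 -> substrate=4 bound=2 product=6
t=8: arr=0 -> substrate=2 bound=2 product=8
t=9: arr=1 -> substrate=3 bound=2 product=8
t=10: arr=1 -> substrate=2 bound=2 product=10
t=11: arr=0 -> substrate=2 bound=2 product=10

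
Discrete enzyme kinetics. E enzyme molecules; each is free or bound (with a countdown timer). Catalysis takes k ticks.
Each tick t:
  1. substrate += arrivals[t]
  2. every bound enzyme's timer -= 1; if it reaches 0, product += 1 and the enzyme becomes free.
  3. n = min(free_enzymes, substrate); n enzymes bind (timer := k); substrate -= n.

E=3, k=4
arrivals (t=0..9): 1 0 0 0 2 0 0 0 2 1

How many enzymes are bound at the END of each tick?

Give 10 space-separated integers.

t=0: arr=1 -> substrate=0 bound=1 product=0
t=1: arr=0 -> substrate=0 bound=1 product=0
t=2: arr=0 -> substrate=0 bound=1 product=0
t=3: arr=0 -> substrate=0 bound=1 product=0
t=4: arr=2 -> substrate=0 bound=2 product=1
t=5: arr=0 -> substrate=0 bound=2 product=1
t=6: arr=0 -> substrate=0 bound=2 product=1
t=7: arr=0 -> substrate=0 bound=2 product=1
t=8: arr=2 -> substrate=0 bound=2 product=3
t=9: arr=1 -> substrate=0 bound=3 product=3

Answer: 1 1 1 1 2 2 2 2 2 3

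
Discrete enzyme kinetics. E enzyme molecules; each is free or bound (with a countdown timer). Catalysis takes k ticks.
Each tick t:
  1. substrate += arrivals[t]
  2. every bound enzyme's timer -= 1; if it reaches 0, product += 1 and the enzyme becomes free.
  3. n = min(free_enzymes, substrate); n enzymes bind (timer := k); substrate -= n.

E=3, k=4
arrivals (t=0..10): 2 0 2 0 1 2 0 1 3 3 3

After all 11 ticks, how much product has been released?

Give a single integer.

Answer: 6

Derivation:
t=0: arr=2 -> substrate=0 bound=2 product=0
t=1: arr=0 -> substrate=0 bound=2 product=0
t=2: arr=2 -> substrate=1 bound=3 product=0
t=3: arr=0 -> substrate=1 bound=3 product=0
t=4: arr=1 -> substrate=0 bound=3 product=2
t=5: arr=2 -> substrate=2 bound=3 product=2
t=6: arr=0 -> substrate=1 bound=3 product=3
t=7: arr=1 -> substrate=2 bound=3 product=3
t=8: arr=3 -> substrate=3 bound=3 product=5
t=9: arr=3 -> substrate=6 bound=3 product=5
t=10: arr=3 -> substrate=8 bound=3 product=6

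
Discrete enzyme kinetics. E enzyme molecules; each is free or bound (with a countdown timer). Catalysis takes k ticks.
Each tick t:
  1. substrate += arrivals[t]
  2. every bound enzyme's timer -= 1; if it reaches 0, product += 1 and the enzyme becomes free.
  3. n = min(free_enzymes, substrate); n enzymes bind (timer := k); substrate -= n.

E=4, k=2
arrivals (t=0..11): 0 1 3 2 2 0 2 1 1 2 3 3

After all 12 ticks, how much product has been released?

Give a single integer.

Answer: 14

Derivation:
t=0: arr=0 -> substrate=0 bound=0 product=0
t=1: arr=1 -> substrate=0 bound=1 product=0
t=2: arr=3 -> substrate=0 bound=4 product=0
t=3: arr=2 -> substrate=1 bound=4 product=1
t=4: arr=2 -> substrate=0 bound=4 product=4
t=5: arr=0 -> substrate=0 bound=3 product=5
t=6: arr=2 -> substrate=0 bound=2 product=8
t=7: arr=1 -> substrate=0 bound=3 product=8
t=8: arr=1 -> substrate=0 bound=2 product=10
t=9: arr=2 -> substrate=0 bound=3 product=11
t=10: arr=3 -> substrate=1 bound=4 product=12
t=11: arr=3 -> substrate=2 bound=4 product=14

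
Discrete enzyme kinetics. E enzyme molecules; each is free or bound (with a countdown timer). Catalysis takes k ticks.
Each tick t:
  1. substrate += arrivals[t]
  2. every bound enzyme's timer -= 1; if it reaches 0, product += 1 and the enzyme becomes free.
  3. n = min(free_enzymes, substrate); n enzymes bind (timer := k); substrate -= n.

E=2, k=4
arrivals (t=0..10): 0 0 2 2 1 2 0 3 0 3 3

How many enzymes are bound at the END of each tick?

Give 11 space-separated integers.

Answer: 0 0 2 2 2 2 2 2 2 2 2

Derivation:
t=0: arr=0 -> substrate=0 bound=0 product=0
t=1: arr=0 -> substrate=0 bound=0 product=0
t=2: arr=2 -> substrate=0 bound=2 product=0
t=3: arr=2 -> substrate=2 bound=2 product=0
t=4: arr=1 -> substrate=3 bound=2 product=0
t=5: arr=2 -> substrate=5 bound=2 product=0
t=6: arr=0 -> substrate=3 bound=2 product=2
t=7: arr=3 -> substrate=6 bound=2 product=2
t=8: arr=0 -> substrate=6 bound=2 product=2
t=9: arr=3 -> substrate=9 bound=2 product=2
t=10: arr=3 -> substrate=10 bound=2 product=4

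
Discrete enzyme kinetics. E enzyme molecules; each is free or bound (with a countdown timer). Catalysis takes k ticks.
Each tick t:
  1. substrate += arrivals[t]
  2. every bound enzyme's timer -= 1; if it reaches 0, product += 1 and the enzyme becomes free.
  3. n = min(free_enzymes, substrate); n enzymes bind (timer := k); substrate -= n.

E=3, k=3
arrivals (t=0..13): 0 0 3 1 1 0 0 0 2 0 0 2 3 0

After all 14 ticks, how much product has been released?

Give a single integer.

t=0: arr=0 -> substrate=0 bound=0 product=0
t=1: arr=0 -> substrate=0 bound=0 product=0
t=2: arr=3 -> substrate=0 bound=3 product=0
t=3: arr=1 -> substrate=1 bound=3 product=0
t=4: arr=1 -> substrate=2 bound=3 product=0
t=5: arr=0 -> substrate=0 bound=2 product=3
t=6: arr=0 -> substrate=0 bound=2 product=3
t=7: arr=0 -> substrate=0 bound=2 product=3
t=8: arr=2 -> substrate=0 bound=2 product=5
t=9: arr=0 -> substrate=0 bound=2 product=5
t=10: arr=0 -> substrate=0 bound=2 product=5
t=11: arr=2 -> substrate=0 bound=2 product=7
t=12: arr=3 -> substrate=2 bound=3 product=7
t=13: arr=0 -> substrate=2 bound=3 product=7

Answer: 7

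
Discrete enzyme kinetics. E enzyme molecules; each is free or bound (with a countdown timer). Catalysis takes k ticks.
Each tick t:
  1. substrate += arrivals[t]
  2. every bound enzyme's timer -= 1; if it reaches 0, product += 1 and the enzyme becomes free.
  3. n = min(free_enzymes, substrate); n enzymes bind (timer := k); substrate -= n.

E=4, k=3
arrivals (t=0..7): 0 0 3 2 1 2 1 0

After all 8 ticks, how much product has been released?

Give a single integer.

t=0: arr=0 -> substrate=0 bound=0 product=0
t=1: arr=0 -> substrate=0 bound=0 product=0
t=2: arr=3 -> substrate=0 bound=3 product=0
t=3: arr=2 -> substrate=1 bound=4 product=0
t=4: arr=1 -> substrate=2 bound=4 product=0
t=5: arr=2 -> substrate=1 bound=4 product=3
t=6: arr=1 -> substrate=1 bound=4 product=4
t=7: arr=0 -> substrate=1 bound=4 product=4

Answer: 4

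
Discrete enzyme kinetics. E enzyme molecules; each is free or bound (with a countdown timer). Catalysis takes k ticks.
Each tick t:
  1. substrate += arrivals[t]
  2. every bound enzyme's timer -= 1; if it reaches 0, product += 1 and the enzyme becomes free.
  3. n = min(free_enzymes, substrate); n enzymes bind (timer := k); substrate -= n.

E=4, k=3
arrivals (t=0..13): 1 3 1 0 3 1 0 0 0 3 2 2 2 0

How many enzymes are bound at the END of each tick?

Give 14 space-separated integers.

t=0: arr=1 -> substrate=0 bound=1 product=0
t=1: arr=3 -> substrate=0 bound=4 product=0
t=2: arr=1 -> substrate=1 bound=4 product=0
t=3: arr=0 -> substrate=0 bound=4 product=1
t=4: arr=3 -> substrate=0 bound=4 product=4
t=5: arr=1 -> substrate=1 bound=4 product=4
t=6: arr=0 -> substrate=0 bound=4 product=5
t=7: arr=0 -> substrate=0 bound=1 product=8
t=8: arr=0 -> substrate=0 bound=1 product=8
t=9: arr=3 -> substrate=0 bound=3 product=9
t=10: arr=2 -> substrate=1 bound=4 product=9
t=11: arr=2 -> substrate=3 bound=4 product=9
t=12: arr=2 -> substrate=2 bound=4 product=12
t=13: arr=0 -> substrate=1 bound=4 product=13

Answer: 1 4 4 4 4 4 4 1 1 3 4 4 4 4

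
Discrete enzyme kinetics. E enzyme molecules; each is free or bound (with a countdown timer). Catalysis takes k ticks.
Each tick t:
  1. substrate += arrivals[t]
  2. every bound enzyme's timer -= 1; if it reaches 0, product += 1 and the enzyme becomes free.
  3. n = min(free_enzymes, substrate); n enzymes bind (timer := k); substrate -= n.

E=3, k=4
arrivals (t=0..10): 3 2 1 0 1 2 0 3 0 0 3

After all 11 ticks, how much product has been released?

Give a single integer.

t=0: arr=3 -> substrate=0 bound=3 product=0
t=1: arr=2 -> substrate=2 bound=3 product=0
t=2: arr=1 -> substrate=3 bound=3 product=0
t=3: arr=0 -> substrate=3 bound=3 product=0
t=4: arr=1 -> substrate=1 bound=3 product=3
t=5: arr=2 -> substrate=3 bound=3 product=3
t=6: arr=0 -> substrate=3 bound=3 product=3
t=7: arr=3 -> substrate=6 bound=3 product=3
t=8: arr=0 -> substrate=3 bound=3 product=6
t=9: arr=0 -> substrate=3 bound=3 product=6
t=10: arr=3 -> substrate=6 bound=3 product=6

Answer: 6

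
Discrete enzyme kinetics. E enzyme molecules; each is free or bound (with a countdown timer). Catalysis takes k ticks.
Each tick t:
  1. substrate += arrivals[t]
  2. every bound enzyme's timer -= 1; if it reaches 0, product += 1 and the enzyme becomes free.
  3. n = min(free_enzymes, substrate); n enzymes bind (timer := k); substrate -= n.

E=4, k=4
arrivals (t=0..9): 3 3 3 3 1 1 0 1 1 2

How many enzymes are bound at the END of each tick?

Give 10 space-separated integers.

Answer: 3 4 4 4 4 4 4 4 4 4

Derivation:
t=0: arr=3 -> substrate=0 bound=3 product=0
t=1: arr=3 -> substrate=2 bound=4 product=0
t=2: arr=3 -> substrate=5 bound=4 product=0
t=3: arr=3 -> substrate=8 bound=4 product=0
t=4: arr=1 -> substrate=6 bound=4 product=3
t=5: arr=1 -> substrate=6 bound=4 product=4
t=6: arr=0 -> substrate=6 bound=4 product=4
t=7: arr=1 -> substrate=7 bound=4 product=4
t=8: arr=1 -> substrate=5 bound=4 product=7
t=9: arr=2 -> substrate=6 bound=4 product=8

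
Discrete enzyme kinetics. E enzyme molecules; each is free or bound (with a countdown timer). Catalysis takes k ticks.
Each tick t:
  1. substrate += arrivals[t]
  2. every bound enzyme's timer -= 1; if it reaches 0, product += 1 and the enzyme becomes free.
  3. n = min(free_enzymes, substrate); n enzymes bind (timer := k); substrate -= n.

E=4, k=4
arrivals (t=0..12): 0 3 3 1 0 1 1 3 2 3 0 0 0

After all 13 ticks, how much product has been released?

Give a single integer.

Answer: 8

Derivation:
t=0: arr=0 -> substrate=0 bound=0 product=0
t=1: arr=3 -> substrate=0 bound=3 product=0
t=2: arr=3 -> substrate=2 bound=4 product=0
t=3: arr=1 -> substrate=3 bound=4 product=0
t=4: arr=0 -> substrate=3 bound=4 product=0
t=5: arr=1 -> substrate=1 bound=4 product=3
t=6: arr=1 -> substrate=1 bound=4 product=4
t=7: arr=3 -> substrate=4 bound=4 product=4
t=8: arr=2 -> substrate=6 bound=4 product=4
t=9: arr=3 -> substrate=6 bound=4 product=7
t=10: arr=0 -> substrate=5 bound=4 product=8
t=11: arr=0 -> substrate=5 bound=4 product=8
t=12: arr=0 -> substrate=5 bound=4 product=8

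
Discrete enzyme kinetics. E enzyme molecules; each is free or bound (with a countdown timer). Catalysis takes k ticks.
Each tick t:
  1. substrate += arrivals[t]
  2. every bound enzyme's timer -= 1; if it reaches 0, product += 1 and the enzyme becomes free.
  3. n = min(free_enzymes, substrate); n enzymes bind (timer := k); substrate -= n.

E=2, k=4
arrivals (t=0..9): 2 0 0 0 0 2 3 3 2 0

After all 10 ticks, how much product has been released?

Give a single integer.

Answer: 4

Derivation:
t=0: arr=2 -> substrate=0 bound=2 product=0
t=1: arr=0 -> substrate=0 bound=2 product=0
t=2: arr=0 -> substrate=0 bound=2 product=0
t=3: arr=0 -> substrate=0 bound=2 product=0
t=4: arr=0 -> substrate=0 bound=0 product=2
t=5: arr=2 -> substrate=0 bound=2 product=2
t=6: arr=3 -> substrate=3 bound=2 product=2
t=7: arr=3 -> substrate=6 bound=2 product=2
t=8: arr=2 -> substrate=8 bound=2 product=2
t=9: arr=0 -> substrate=6 bound=2 product=4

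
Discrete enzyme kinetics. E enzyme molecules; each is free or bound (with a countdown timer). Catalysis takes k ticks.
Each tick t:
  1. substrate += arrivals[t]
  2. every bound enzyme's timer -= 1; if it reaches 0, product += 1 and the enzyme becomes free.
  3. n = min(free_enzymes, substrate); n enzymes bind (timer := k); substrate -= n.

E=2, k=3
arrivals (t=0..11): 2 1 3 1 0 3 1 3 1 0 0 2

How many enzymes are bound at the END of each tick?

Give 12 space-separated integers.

Answer: 2 2 2 2 2 2 2 2 2 2 2 2

Derivation:
t=0: arr=2 -> substrate=0 bound=2 product=0
t=1: arr=1 -> substrate=1 bound=2 product=0
t=2: arr=3 -> substrate=4 bound=2 product=0
t=3: arr=1 -> substrate=3 bound=2 product=2
t=4: arr=0 -> substrate=3 bound=2 product=2
t=5: arr=3 -> substrate=6 bound=2 product=2
t=6: arr=1 -> substrate=5 bound=2 product=4
t=7: arr=3 -> substrate=8 bound=2 product=4
t=8: arr=1 -> substrate=9 bound=2 product=4
t=9: arr=0 -> substrate=7 bound=2 product=6
t=10: arr=0 -> substrate=7 bound=2 product=6
t=11: arr=2 -> substrate=9 bound=2 product=6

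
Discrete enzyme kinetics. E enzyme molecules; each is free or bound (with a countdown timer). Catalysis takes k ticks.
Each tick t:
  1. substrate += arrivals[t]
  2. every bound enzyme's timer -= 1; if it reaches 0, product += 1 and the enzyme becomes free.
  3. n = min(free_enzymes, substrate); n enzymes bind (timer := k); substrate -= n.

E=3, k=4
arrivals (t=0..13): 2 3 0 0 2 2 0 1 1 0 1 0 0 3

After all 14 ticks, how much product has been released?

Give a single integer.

t=0: arr=2 -> substrate=0 bound=2 product=0
t=1: arr=3 -> substrate=2 bound=3 product=0
t=2: arr=0 -> substrate=2 bound=3 product=0
t=3: arr=0 -> substrate=2 bound=3 product=0
t=4: arr=2 -> substrate=2 bound=3 product=2
t=5: arr=2 -> substrate=3 bound=3 product=3
t=6: arr=0 -> substrate=3 bound=3 product=3
t=7: arr=1 -> substrate=4 bound=3 product=3
t=8: arr=1 -> substrate=3 bound=3 product=5
t=9: arr=0 -> substrate=2 bound=3 product=6
t=10: arr=1 -> substrate=3 bound=3 product=6
t=11: arr=0 -> substrate=3 bound=3 product=6
t=12: arr=0 -> substrate=1 bound=3 product=8
t=13: arr=3 -> substrate=3 bound=3 product=9

Answer: 9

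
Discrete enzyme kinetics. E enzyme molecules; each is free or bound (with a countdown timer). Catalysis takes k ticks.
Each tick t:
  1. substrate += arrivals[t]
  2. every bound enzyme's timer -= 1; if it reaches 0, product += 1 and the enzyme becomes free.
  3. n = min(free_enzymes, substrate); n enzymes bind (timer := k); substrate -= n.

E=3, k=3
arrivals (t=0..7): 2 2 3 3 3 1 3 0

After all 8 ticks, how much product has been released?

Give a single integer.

Answer: 6

Derivation:
t=0: arr=2 -> substrate=0 bound=2 product=0
t=1: arr=2 -> substrate=1 bound=3 product=0
t=2: arr=3 -> substrate=4 bound=3 product=0
t=3: arr=3 -> substrate=5 bound=3 product=2
t=4: arr=3 -> substrate=7 bound=3 product=3
t=5: arr=1 -> substrate=8 bound=3 product=3
t=6: arr=3 -> substrate=9 bound=3 product=5
t=7: arr=0 -> substrate=8 bound=3 product=6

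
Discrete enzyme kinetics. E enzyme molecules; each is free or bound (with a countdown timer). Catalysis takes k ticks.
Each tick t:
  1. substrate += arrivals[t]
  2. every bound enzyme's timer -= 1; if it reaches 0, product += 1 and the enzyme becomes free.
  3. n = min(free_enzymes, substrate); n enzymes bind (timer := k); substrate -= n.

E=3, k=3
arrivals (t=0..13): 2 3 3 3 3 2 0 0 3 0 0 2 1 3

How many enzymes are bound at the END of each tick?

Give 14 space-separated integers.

Answer: 2 3 3 3 3 3 3 3 3 3 3 3 3 3

Derivation:
t=0: arr=2 -> substrate=0 bound=2 product=0
t=1: arr=3 -> substrate=2 bound=3 product=0
t=2: arr=3 -> substrate=5 bound=3 product=0
t=3: arr=3 -> substrate=6 bound=3 product=2
t=4: arr=3 -> substrate=8 bound=3 product=3
t=5: arr=2 -> substrate=10 bound=3 product=3
t=6: arr=0 -> substrate=8 bound=3 product=5
t=7: arr=0 -> substrate=7 bound=3 product=6
t=8: arr=3 -> substrate=10 bound=3 product=6
t=9: arr=0 -> substrate=8 bound=3 product=8
t=10: arr=0 -> substrate=7 bound=3 product=9
t=11: arr=2 -> substrate=9 bound=3 product=9
t=12: arr=1 -> substrate=8 bound=3 product=11
t=13: arr=3 -> substrate=10 bound=3 product=12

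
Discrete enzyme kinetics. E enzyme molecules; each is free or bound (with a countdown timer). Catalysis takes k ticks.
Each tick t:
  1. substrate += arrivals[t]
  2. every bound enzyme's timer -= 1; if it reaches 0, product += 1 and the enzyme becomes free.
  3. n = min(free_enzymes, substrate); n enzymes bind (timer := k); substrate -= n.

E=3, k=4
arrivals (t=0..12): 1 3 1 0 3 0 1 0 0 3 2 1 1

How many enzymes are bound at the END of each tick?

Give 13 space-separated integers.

Answer: 1 3 3 3 3 3 3 3 3 3 3 3 3

Derivation:
t=0: arr=1 -> substrate=0 bound=1 product=0
t=1: arr=3 -> substrate=1 bound=3 product=0
t=2: arr=1 -> substrate=2 bound=3 product=0
t=3: arr=0 -> substrate=2 bound=3 product=0
t=4: arr=3 -> substrate=4 bound=3 product=1
t=5: arr=0 -> substrate=2 bound=3 product=3
t=6: arr=1 -> substrate=3 bound=3 product=3
t=7: arr=0 -> substrate=3 bound=3 product=3
t=8: arr=0 -> substrate=2 bound=3 product=4
t=9: arr=3 -> substrate=3 bound=3 product=6
t=10: arr=2 -> substrate=5 bound=3 product=6
t=11: arr=1 -> substrate=6 bound=3 product=6
t=12: arr=1 -> substrate=6 bound=3 product=7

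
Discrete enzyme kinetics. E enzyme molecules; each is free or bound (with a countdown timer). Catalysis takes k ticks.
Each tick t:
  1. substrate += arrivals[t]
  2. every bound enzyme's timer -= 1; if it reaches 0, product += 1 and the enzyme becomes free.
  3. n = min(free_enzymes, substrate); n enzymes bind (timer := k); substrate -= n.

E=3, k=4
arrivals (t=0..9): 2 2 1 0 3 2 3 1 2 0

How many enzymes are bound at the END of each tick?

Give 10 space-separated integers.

t=0: arr=2 -> substrate=0 bound=2 product=0
t=1: arr=2 -> substrate=1 bound=3 product=0
t=2: arr=1 -> substrate=2 bound=3 product=0
t=3: arr=0 -> substrate=2 bound=3 product=0
t=4: arr=3 -> substrate=3 bound=3 product=2
t=5: arr=2 -> substrate=4 bound=3 product=3
t=6: arr=3 -> substrate=7 bound=3 product=3
t=7: arr=1 -> substrate=8 bound=3 product=3
t=8: arr=2 -> substrate=8 bound=3 product=5
t=9: arr=0 -> substrate=7 bound=3 product=6

Answer: 2 3 3 3 3 3 3 3 3 3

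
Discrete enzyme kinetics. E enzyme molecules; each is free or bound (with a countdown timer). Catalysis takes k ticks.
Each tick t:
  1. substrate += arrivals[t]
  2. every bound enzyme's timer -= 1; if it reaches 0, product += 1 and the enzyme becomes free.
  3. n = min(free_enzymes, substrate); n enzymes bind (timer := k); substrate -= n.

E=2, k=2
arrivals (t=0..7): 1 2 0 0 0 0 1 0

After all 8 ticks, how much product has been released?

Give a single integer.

Answer: 3

Derivation:
t=0: arr=1 -> substrate=0 bound=1 product=0
t=1: arr=2 -> substrate=1 bound=2 product=0
t=2: arr=0 -> substrate=0 bound=2 product=1
t=3: arr=0 -> substrate=0 bound=1 product=2
t=4: arr=0 -> substrate=0 bound=0 product=3
t=5: arr=0 -> substrate=0 bound=0 product=3
t=6: arr=1 -> substrate=0 bound=1 product=3
t=7: arr=0 -> substrate=0 bound=1 product=3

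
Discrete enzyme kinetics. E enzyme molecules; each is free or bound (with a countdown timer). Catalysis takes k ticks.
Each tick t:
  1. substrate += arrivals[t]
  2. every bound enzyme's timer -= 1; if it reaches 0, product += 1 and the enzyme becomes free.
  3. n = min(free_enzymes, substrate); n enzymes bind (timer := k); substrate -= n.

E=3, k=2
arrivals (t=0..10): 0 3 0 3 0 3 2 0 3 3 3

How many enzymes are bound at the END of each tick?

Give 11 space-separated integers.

Answer: 0 3 3 3 3 3 3 2 3 3 3

Derivation:
t=0: arr=0 -> substrate=0 bound=0 product=0
t=1: arr=3 -> substrate=0 bound=3 product=0
t=2: arr=0 -> substrate=0 bound=3 product=0
t=3: arr=3 -> substrate=0 bound=3 product=3
t=4: arr=0 -> substrate=0 bound=3 product=3
t=5: arr=3 -> substrate=0 bound=3 product=6
t=6: arr=2 -> substrate=2 bound=3 product=6
t=7: arr=0 -> substrate=0 bound=2 product=9
t=8: arr=3 -> substrate=2 bound=3 product=9
t=9: arr=3 -> substrate=3 bound=3 product=11
t=10: arr=3 -> substrate=5 bound=3 product=12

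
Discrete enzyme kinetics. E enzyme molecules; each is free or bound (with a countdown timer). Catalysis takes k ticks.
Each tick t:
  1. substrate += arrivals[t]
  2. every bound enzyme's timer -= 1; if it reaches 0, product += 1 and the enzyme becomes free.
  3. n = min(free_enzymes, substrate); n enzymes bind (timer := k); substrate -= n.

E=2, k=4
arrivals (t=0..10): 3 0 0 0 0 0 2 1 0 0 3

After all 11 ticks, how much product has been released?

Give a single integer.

t=0: arr=3 -> substrate=1 bound=2 product=0
t=1: arr=0 -> substrate=1 bound=2 product=0
t=2: arr=0 -> substrate=1 bound=2 product=0
t=3: arr=0 -> substrate=1 bound=2 product=0
t=4: arr=0 -> substrate=0 bound=1 product=2
t=5: arr=0 -> substrate=0 bound=1 product=2
t=6: arr=2 -> substrate=1 bound=2 product=2
t=7: arr=1 -> substrate=2 bound=2 product=2
t=8: arr=0 -> substrate=1 bound=2 product=3
t=9: arr=0 -> substrate=1 bound=2 product=3
t=10: arr=3 -> substrate=3 bound=2 product=4

Answer: 4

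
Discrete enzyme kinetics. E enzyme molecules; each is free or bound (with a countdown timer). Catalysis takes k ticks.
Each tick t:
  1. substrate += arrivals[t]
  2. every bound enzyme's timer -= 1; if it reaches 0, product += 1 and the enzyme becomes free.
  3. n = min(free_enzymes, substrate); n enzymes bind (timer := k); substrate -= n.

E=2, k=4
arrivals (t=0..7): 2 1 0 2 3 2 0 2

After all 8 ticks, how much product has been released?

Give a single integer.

Answer: 2

Derivation:
t=0: arr=2 -> substrate=0 bound=2 product=0
t=1: arr=1 -> substrate=1 bound=2 product=0
t=2: arr=0 -> substrate=1 bound=2 product=0
t=3: arr=2 -> substrate=3 bound=2 product=0
t=4: arr=3 -> substrate=4 bound=2 product=2
t=5: arr=2 -> substrate=6 bound=2 product=2
t=6: arr=0 -> substrate=6 bound=2 product=2
t=7: arr=2 -> substrate=8 bound=2 product=2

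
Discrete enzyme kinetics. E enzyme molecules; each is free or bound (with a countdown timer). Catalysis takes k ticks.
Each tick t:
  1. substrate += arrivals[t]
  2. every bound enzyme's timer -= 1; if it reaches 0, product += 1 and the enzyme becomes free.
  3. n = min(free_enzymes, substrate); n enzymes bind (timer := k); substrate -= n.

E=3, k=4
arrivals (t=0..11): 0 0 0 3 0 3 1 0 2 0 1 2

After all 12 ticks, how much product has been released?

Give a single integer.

t=0: arr=0 -> substrate=0 bound=0 product=0
t=1: arr=0 -> substrate=0 bound=0 product=0
t=2: arr=0 -> substrate=0 bound=0 product=0
t=3: arr=3 -> substrate=0 bound=3 product=0
t=4: arr=0 -> substrate=0 bound=3 product=0
t=5: arr=3 -> substrate=3 bound=3 product=0
t=6: arr=1 -> substrate=4 bound=3 product=0
t=7: arr=0 -> substrate=1 bound=3 product=3
t=8: arr=2 -> substrate=3 bound=3 product=3
t=9: arr=0 -> substrate=3 bound=3 product=3
t=10: arr=1 -> substrate=4 bound=3 product=3
t=11: arr=2 -> substrate=3 bound=3 product=6

Answer: 6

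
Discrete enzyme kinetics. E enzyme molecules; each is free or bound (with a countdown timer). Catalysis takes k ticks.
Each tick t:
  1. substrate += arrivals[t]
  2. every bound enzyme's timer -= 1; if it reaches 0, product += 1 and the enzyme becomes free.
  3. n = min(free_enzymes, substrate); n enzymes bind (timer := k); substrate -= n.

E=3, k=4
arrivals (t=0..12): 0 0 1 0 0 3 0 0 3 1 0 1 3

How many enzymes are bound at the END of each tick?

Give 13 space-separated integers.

Answer: 0 0 1 1 1 3 3 3 3 3 3 3 3

Derivation:
t=0: arr=0 -> substrate=0 bound=0 product=0
t=1: arr=0 -> substrate=0 bound=0 product=0
t=2: arr=1 -> substrate=0 bound=1 product=0
t=3: arr=0 -> substrate=0 bound=1 product=0
t=4: arr=0 -> substrate=0 bound=1 product=0
t=5: arr=3 -> substrate=1 bound=3 product=0
t=6: arr=0 -> substrate=0 bound=3 product=1
t=7: arr=0 -> substrate=0 bound=3 product=1
t=8: arr=3 -> substrate=3 bound=3 product=1
t=9: arr=1 -> substrate=2 bound=3 product=3
t=10: arr=0 -> substrate=1 bound=3 product=4
t=11: arr=1 -> substrate=2 bound=3 product=4
t=12: arr=3 -> substrate=5 bound=3 product=4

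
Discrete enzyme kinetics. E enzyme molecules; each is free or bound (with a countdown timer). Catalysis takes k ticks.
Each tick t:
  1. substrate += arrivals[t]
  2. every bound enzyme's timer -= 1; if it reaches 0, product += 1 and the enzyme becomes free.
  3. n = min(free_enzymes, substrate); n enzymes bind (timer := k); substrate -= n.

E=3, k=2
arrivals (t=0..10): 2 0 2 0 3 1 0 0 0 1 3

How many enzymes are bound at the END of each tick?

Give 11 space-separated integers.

t=0: arr=2 -> substrate=0 bound=2 product=0
t=1: arr=0 -> substrate=0 bound=2 product=0
t=2: arr=2 -> substrate=0 bound=2 product=2
t=3: arr=0 -> substrate=0 bound=2 product=2
t=4: arr=3 -> substrate=0 bound=3 product=4
t=5: arr=1 -> substrate=1 bound=3 product=4
t=6: arr=0 -> substrate=0 bound=1 product=7
t=7: arr=0 -> substrate=0 bound=1 product=7
t=8: arr=0 -> substrate=0 bound=0 product=8
t=9: arr=1 -> substrate=0 bound=1 product=8
t=10: arr=3 -> substrate=1 bound=3 product=8

Answer: 2 2 2 2 3 3 1 1 0 1 3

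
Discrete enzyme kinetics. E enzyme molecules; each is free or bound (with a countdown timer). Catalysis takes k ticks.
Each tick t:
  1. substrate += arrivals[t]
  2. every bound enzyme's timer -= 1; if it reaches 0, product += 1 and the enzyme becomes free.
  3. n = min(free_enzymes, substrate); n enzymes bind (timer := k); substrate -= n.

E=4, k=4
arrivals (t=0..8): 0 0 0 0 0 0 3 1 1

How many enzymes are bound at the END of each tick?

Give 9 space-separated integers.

t=0: arr=0 -> substrate=0 bound=0 product=0
t=1: arr=0 -> substrate=0 bound=0 product=0
t=2: arr=0 -> substrate=0 bound=0 product=0
t=3: arr=0 -> substrate=0 bound=0 product=0
t=4: arr=0 -> substrate=0 bound=0 product=0
t=5: arr=0 -> substrate=0 bound=0 product=0
t=6: arr=3 -> substrate=0 bound=3 product=0
t=7: arr=1 -> substrate=0 bound=4 product=0
t=8: arr=1 -> substrate=1 bound=4 product=0

Answer: 0 0 0 0 0 0 3 4 4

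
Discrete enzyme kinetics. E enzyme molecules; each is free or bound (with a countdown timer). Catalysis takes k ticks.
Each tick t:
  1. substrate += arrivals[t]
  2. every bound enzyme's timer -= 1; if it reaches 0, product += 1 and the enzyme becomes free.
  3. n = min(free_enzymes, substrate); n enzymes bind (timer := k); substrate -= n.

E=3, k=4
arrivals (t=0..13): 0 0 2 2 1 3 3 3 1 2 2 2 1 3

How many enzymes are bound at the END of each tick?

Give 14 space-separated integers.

Answer: 0 0 2 3 3 3 3 3 3 3 3 3 3 3

Derivation:
t=0: arr=0 -> substrate=0 bound=0 product=0
t=1: arr=0 -> substrate=0 bound=0 product=0
t=2: arr=2 -> substrate=0 bound=2 product=0
t=3: arr=2 -> substrate=1 bound=3 product=0
t=4: arr=1 -> substrate=2 bound=3 product=0
t=5: arr=3 -> substrate=5 bound=3 product=0
t=6: arr=3 -> substrate=6 bound=3 product=2
t=7: arr=3 -> substrate=8 bound=3 product=3
t=8: arr=1 -> substrate=9 bound=3 product=3
t=9: arr=2 -> substrate=11 bound=3 product=3
t=10: arr=2 -> substrate=11 bound=3 product=5
t=11: arr=2 -> substrate=12 bound=3 product=6
t=12: arr=1 -> substrate=13 bound=3 product=6
t=13: arr=3 -> substrate=16 bound=3 product=6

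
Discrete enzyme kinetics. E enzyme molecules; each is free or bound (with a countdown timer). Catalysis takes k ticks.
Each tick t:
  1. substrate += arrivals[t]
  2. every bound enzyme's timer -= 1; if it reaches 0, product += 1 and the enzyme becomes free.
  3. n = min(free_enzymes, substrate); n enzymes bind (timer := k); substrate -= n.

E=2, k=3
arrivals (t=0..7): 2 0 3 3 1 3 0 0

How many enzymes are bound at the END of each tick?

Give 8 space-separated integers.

t=0: arr=2 -> substrate=0 bound=2 product=0
t=1: arr=0 -> substrate=0 bound=2 product=0
t=2: arr=3 -> substrate=3 bound=2 product=0
t=3: arr=3 -> substrate=4 bound=2 product=2
t=4: arr=1 -> substrate=5 bound=2 product=2
t=5: arr=3 -> substrate=8 bound=2 product=2
t=6: arr=0 -> substrate=6 bound=2 product=4
t=7: arr=0 -> substrate=6 bound=2 product=4

Answer: 2 2 2 2 2 2 2 2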